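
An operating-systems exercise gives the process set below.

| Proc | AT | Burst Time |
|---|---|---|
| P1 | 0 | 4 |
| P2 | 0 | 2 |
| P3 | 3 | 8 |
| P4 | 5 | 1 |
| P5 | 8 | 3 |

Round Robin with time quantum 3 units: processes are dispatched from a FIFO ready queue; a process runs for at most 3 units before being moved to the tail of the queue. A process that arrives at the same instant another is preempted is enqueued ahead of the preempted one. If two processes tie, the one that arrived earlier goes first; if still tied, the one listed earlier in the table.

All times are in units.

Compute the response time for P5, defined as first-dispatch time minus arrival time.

2

Gantt: | P1 0-3 | P2 3-5 | P3 5-8 | P1 8-9 | P4 9-10 | P5 10-13 | P3 13-18 |
Completion: P1=9  P2=5  P3=18  P4=10  P5=13
Response(P5) = first start − arrival = 10 − 8 = 2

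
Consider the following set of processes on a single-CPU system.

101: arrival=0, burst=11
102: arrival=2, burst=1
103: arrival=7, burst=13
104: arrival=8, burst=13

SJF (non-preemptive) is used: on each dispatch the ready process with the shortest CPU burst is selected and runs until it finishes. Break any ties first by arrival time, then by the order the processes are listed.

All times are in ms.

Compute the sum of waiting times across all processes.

Schedule: | 101 0-11 | 102 11-12 | 103 12-25 | 104 25-38 |
Completion: 101=11  102=12  103=25  104=38
Turnaround (C−A): 101=11  102=10  103=18  104=30
Waiting = turnaround − burst: 101=0, 102=9, 103=5, 104=17
Total waiting = 0 + 9 + 5 + 17 = 31

31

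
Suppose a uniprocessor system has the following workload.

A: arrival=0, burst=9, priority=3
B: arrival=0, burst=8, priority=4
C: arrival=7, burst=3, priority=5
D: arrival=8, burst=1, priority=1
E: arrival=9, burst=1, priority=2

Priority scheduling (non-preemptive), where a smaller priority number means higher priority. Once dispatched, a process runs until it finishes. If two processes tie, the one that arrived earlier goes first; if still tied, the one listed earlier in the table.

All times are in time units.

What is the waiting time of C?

12

Gantt: | A 0-9 | D 9-10 | E 10-11 | B 11-19 | C 19-22 |
Completion: A=9  B=19  C=22  D=10  E=11
Waiting(C) = turnaround − burst = 15 − 3 = 12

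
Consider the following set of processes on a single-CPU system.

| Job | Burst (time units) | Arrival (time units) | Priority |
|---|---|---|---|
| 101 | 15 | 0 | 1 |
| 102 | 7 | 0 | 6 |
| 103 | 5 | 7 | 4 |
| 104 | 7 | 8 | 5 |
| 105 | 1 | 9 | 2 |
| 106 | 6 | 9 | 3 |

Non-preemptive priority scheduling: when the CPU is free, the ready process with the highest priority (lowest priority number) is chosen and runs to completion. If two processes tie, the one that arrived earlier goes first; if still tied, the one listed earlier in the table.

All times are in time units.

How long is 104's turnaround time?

26

Timeline: | 101 0-15 | 105 15-16 | 106 16-22 | 103 22-27 | 104 27-34 | 102 34-41 |
Completion: 101=15  102=41  103=27  104=34  105=16  106=22
Turnaround (C−A): 101=15  102=41  103=20  104=26  105=7  106=13
Turnaround(104) = completion − arrival = 34 − 8 = 26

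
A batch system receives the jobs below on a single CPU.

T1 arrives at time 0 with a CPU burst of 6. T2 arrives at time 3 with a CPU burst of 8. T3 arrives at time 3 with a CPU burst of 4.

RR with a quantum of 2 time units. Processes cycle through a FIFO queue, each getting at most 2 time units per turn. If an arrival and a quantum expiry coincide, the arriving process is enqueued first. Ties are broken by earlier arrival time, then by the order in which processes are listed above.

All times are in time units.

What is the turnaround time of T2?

Timeline: | T1 0-4 | T2 4-6 | T3 6-8 | T1 8-10 | T2 10-12 | T3 12-14 | T2 14-18 |
Completion: T1=10  T2=18  T3=14
Turnaround (C−A): T1=10  T2=15  T3=11
Turnaround(T2) = completion − arrival = 18 − 3 = 15

15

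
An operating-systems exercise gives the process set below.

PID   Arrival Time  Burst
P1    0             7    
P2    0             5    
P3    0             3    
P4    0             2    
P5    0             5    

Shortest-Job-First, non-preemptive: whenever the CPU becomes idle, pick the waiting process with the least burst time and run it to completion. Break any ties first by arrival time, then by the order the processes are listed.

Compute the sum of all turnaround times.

54

Schedule: | P4 0-2 | P3 2-5 | P2 5-10 | P5 10-15 | P1 15-22 |
Completion: P1=22  P2=10  P3=5  P4=2  P5=15
Turnaround (C−A): P1=22  P2=10  P3=5  P4=2  P5=15
Turnaround = completion − arrival: P1=22, P2=10, P3=5, P4=2, P5=15
Total turnaround = 22 + 10 + 5 + 2 + 15 = 54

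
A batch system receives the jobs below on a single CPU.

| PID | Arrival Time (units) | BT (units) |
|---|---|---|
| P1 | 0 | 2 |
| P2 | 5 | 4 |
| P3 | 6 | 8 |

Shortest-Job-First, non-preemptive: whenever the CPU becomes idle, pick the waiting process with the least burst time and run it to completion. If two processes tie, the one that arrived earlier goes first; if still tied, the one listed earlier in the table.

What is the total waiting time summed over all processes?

Gantt: | P1 0-2 | idle 2-5 | P2 5-9 | P3 9-17 |
Completion: P1=2  P2=9  P3=17
Waiting = turnaround − burst: P1=0, P2=0, P3=3
Total waiting = 0 + 0 + 3 = 3

3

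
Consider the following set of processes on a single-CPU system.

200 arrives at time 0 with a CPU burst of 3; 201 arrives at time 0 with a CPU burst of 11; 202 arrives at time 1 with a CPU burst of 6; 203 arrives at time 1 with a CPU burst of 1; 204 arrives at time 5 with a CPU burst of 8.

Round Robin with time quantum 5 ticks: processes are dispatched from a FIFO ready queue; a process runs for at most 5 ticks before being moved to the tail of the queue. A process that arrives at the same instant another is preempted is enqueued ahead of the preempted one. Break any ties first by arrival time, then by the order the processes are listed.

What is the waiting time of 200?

Gantt: | 200 0-3 | 201 3-8 | 202 8-13 | 203 13-14 | 204 14-19 | 201 19-24 | 202 24-25 | 204 25-28 | 201 28-29 |
Completion: 200=3  201=29  202=25  203=14  204=28
Waiting(200) = turnaround − burst = 3 − 3 = 0

0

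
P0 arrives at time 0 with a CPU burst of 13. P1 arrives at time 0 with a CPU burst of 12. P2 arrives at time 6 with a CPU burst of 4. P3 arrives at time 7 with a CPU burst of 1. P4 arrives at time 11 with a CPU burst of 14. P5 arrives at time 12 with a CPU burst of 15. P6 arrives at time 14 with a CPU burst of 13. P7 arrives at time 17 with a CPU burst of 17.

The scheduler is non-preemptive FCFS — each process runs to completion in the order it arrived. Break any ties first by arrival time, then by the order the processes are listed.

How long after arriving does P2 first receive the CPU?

19

Gantt: | P0 0-13 | P1 13-25 | P2 25-29 | P3 29-30 | P4 30-44 | P5 44-59 | P6 59-72 | P7 72-89 |
Completion: P0=13  P1=25  P2=29  P3=30  P4=44  P5=59  P6=72  P7=89
Turnaround (C−A): P0=13  P1=25  P2=23  P3=23  P4=33  P5=47  P6=58  P7=72
Response(P2) = first start − arrival = 25 − 6 = 19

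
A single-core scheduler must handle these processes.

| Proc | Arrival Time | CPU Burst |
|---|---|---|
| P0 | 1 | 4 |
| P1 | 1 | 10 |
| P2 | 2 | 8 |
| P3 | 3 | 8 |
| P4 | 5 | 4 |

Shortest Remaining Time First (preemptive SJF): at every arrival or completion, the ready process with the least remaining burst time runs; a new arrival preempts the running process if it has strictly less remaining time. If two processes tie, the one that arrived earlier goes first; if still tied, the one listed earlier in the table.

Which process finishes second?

Timeline: | idle 0-1 | P0 1-5 | P4 5-9 | P2 9-17 | P3 17-25 | P1 25-35 |
Completion: P0=5  P1=35  P2=17  P3=25  P4=9
Turnaround (C−A): P0=4  P1=34  P2=15  P3=22  P4=4
Finish order: P0 → P4 → P2 → P3 → P1

P4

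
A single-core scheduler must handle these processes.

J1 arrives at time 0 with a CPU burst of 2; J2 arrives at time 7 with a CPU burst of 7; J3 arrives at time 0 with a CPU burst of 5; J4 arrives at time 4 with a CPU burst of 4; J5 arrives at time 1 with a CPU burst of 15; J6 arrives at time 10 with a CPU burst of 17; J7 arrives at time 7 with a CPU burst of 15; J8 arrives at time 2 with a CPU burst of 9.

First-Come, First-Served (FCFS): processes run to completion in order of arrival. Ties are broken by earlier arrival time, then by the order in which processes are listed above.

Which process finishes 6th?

Schedule: | J1 0-2 | J3 2-7 | J5 7-22 | J8 22-31 | J4 31-35 | J2 35-42 | J7 42-57 | J6 57-74 |
Completion: J1=2  J2=42  J3=7  J4=35  J5=22  J6=74  J7=57  J8=31
Finish order: J1 → J3 → J5 → J8 → J4 → J2 → J7 → J6

J2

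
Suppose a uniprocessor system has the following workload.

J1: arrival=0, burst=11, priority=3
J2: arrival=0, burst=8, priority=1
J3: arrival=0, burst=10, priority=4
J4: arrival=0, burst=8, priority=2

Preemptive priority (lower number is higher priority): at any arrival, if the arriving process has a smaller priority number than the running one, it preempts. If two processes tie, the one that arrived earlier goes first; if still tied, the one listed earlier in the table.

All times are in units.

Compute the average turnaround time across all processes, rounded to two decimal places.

22.00

Timeline: | J2 0-8 | J4 8-16 | J1 16-27 | J3 27-37 |
Completion: J1=27  J2=8  J3=37  J4=16
Turnaround (C−A): J1=27  J2=8  J3=37  J4=16
Turnaround times: J1=27, J2=8, J3=37, J4=16
Average turnaround = (27+8+37+16) / 4 = 88/4 = 22.00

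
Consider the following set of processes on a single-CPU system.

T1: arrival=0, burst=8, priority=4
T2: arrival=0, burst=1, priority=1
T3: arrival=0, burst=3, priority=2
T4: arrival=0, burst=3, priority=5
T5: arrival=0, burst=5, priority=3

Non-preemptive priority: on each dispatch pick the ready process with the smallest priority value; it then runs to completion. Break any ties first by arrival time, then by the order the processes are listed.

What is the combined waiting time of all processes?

Gantt: | T2 0-1 | T3 1-4 | T5 4-9 | T1 9-17 | T4 17-20 |
Completion: T1=17  T2=1  T3=4  T4=20  T5=9
Waiting = turnaround − burst: T1=9, T2=0, T3=1, T4=17, T5=4
Total waiting = 9 + 0 + 1 + 17 + 4 = 31

31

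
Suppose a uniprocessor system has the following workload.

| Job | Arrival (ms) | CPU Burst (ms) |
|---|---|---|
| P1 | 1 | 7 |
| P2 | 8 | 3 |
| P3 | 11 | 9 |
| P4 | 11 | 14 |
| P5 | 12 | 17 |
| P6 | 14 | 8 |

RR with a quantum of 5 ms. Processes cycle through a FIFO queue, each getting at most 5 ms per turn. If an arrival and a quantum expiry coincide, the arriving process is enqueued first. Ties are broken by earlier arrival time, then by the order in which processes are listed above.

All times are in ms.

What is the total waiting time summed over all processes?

98

Gantt: | idle 0-1 | P1 1-8 | P2 8-11 | P3 11-16 | P4 16-21 | P5 21-26 | P6 26-31 | P3 31-35 | P4 35-40 | P5 40-45 | P6 45-48 | P4 48-52 | P5 52-59 |
Completion: P1=8  P2=11  P3=35  P4=52  P5=59  P6=48
Turnaround (C−A): P1=7  P2=3  P3=24  P4=41  P5=47  P6=34
Waiting = turnaround − burst: P1=0, P2=0, P3=15, P4=27, P5=30, P6=26
Total waiting = 0 + 0 + 15 + 27 + 30 + 26 = 98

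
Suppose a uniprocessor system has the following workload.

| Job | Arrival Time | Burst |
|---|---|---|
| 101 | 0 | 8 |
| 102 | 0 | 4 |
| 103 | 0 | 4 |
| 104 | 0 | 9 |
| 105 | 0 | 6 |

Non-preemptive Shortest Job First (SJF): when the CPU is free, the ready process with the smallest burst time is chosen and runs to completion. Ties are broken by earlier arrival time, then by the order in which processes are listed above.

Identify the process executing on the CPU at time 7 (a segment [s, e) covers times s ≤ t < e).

Schedule: | 102 0-4 | 103 4-8 | 105 8-14 | 101 14-22 | 104 22-31 |
Completion: 101=22  102=4  103=8  104=31  105=14

103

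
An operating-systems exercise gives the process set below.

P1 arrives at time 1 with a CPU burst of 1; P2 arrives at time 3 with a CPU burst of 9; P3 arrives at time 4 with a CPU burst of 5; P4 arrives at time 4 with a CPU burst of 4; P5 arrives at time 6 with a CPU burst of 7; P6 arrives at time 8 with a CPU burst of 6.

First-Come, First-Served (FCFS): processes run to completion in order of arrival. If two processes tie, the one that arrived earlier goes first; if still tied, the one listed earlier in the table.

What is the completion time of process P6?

34

Schedule: | idle 0-1 | P1 1-2 | idle 2-3 | P2 3-12 | P3 12-17 | P4 17-21 | P5 21-28 | P6 28-34 |
Completion: P1=2  P2=12  P3=17  P4=21  P5=28  P6=34
Turnaround (C−A): P1=1  P2=9  P3=13  P4=17  P5=22  P6=26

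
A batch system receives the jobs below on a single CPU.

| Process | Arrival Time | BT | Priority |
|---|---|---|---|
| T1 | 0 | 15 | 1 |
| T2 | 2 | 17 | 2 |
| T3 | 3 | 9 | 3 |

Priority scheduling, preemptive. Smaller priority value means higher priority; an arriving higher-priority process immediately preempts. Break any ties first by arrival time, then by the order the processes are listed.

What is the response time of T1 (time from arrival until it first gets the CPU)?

Gantt: | T1 0-15 | T2 15-32 | T3 32-41 |
Completion: T1=15  T2=32  T3=41
Response(T1) = first start − arrival = 0 − 0 = 0

0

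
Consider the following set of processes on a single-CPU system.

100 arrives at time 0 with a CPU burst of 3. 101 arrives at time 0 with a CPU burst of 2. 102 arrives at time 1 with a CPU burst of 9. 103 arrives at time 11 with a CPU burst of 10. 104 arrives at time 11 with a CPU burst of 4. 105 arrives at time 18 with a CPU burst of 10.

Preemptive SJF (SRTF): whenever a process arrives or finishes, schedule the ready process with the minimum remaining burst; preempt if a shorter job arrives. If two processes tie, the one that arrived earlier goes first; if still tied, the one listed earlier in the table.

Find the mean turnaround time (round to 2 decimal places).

10.67

Gantt: | 101 0-2 | 100 2-5 | 102 5-14 | 104 14-18 | 103 18-28 | 105 28-38 |
Completion: 100=5  101=2  102=14  103=28  104=18  105=38
Turnaround (C−A): 100=5  101=2  102=13  103=17  104=7  105=20
Turnaround times: 100=5, 101=2, 102=13, 103=17, 104=7, 105=20
Average turnaround = (5+2+13+17+7+20) / 6 = 64/6 = 10.67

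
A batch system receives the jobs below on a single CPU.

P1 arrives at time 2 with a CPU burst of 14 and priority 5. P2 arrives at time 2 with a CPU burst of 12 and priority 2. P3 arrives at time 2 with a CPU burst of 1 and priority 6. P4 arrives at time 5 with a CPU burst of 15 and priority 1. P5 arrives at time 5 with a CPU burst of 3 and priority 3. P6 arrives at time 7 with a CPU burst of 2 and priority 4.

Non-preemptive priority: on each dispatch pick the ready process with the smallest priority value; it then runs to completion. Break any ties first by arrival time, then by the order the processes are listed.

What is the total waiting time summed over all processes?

136

Schedule: | idle 0-2 | P2 2-14 | P4 14-29 | P5 29-32 | P6 32-34 | P1 34-48 | P3 48-49 |
Completion: P1=48  P2=14  P3=49  P4=29  P5=32  P6=34
Waiting = turnaround − burst: P1=32, P2=0, P3=46, P4=9, P5=24, P6=25
Total waiting = 32 + 0 + 46 + 9 + 24 + 25 = 136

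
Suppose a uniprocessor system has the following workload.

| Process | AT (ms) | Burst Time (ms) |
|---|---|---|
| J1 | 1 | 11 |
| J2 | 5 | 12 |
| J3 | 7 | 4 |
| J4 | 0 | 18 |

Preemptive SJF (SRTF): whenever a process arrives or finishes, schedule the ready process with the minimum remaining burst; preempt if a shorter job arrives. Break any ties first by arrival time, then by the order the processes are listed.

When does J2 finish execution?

Gantt: | J4 0-1 | J1 1-7 | J3 7-11 | J1 11-16 | J2 16-28 | J4 28-45 |
Completion: J1=16  J2=28  J3=11  J4=45

28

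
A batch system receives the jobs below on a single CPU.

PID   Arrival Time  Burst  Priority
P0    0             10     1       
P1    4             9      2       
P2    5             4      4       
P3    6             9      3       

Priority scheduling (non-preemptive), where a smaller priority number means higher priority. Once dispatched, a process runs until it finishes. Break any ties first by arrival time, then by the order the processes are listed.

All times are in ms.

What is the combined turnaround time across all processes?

Schedule: | P0 0-10 | P1 10-19 | P3 19-28 | P2 28-32 |
Completion: P0=10  P1=19  P2=32  P3=28
Turnaround = completion − arrival: P0=10, P1=15, P2=27, P3=22
Total turnaround = 10 + 15 + 27 + 22 = 74

74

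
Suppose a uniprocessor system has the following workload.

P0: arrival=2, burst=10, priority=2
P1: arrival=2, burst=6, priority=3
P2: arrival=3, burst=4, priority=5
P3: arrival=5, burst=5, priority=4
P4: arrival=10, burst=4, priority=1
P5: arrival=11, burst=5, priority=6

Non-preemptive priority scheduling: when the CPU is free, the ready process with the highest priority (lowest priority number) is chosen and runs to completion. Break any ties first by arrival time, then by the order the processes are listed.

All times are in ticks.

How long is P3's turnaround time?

22

Schedule: | idle 0-2 | P0 2-12 | P4 12-16 | P1 16-22 | P3 22-27 | P2 27-31 | P5 31-36 |
Completion: P0=12  P1=22  P2=31  P3=27  P4=16  P5=36
Turnaround(P3) = completion − arrival = 27 − 5 = 22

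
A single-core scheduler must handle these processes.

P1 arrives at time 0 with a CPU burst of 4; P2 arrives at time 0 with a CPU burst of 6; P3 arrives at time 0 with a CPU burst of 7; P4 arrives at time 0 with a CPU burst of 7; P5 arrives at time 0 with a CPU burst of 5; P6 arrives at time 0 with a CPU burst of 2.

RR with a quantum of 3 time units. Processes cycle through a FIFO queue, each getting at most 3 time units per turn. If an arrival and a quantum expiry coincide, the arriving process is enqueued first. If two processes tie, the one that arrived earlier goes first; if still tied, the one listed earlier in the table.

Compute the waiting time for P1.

14

Timeline: | P1 0-3 | P2 3-6 | P3 6-9 | P4 9-12 | P5 12-15 | P6 15-17 | P1 17-18 | P2 18-21 | P3 21-24 | P4 24-27 | P5 27-29 | P3 29-30 | P4 30-31 |
Completion: P1=18  P2=21  P3=30  P4=31  P5=29  P6=17
Turnaround (C−A): P1=18  P2=21  P3=30  P4=31  P5=29  P6=17
Waiting(P1) = turnaround − burst = 18 − 4 = 14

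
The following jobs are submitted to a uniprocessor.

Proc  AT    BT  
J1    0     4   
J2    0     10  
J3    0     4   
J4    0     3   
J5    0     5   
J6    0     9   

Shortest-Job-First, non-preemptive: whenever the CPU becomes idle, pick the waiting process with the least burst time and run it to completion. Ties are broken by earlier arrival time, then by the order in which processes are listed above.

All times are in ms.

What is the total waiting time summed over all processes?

62

Timeline: | J4 0-3 | J1 3-7 | J3 7-11 | J5 11-16 | J6 16-25 | J2 25-35 |
Completion: J1=7  J2=35  J3=11  J4=3  J5=16  J6=25
Turnaround (C−A): J1=7  J2=35  J3=11  J4=3  J5=16  J6=25
Waiting = turnaround − burst: J1=3, J2=25, J3=7, J4=0, J5=11, J6=16
Total waiting = 3 + 25 + 7 + 0 + 11 + 16 = 62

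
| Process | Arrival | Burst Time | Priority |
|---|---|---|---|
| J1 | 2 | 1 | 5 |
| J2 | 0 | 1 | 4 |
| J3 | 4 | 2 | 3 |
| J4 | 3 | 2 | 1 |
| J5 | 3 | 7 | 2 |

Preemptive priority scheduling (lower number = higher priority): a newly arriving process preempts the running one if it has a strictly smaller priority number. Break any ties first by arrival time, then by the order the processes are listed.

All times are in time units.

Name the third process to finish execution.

Gantt: | J2 0-1 | idle 1-2 | J1 2-3 | J4 3-5 | J5 5-12 | J3 12-14 |
Completion: J1=3  J2=1  J3=14  J4=5  J5=12
Finish order: J2 → J1 → J4 → J5 → J3

J4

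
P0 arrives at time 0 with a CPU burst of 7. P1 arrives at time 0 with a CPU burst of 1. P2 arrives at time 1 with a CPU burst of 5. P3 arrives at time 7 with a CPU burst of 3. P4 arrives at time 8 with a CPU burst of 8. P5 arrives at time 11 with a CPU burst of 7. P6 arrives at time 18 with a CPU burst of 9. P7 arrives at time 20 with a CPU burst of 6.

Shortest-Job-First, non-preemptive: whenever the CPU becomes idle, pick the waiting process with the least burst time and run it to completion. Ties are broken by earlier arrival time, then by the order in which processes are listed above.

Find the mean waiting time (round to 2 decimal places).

Timeline: | P1 0-1 | P2 1-6 | P0 6-13 | P3 13-16 | P5 16-23 | P7 23-29 | P4 29-37 | P6 37-46 |
Completion: P0=13  P1=1  P2=6  P3=16  P4=37  P5=23  P6=46  P7=29
Waiting times: P0=6, P1=0, P2=0, P3=6, P4=21, P5=5, P6=19, P7=3
Average waiting = (6+0+0+6+21+5+19+3) / 8 = 60/8 = 7.50

7.50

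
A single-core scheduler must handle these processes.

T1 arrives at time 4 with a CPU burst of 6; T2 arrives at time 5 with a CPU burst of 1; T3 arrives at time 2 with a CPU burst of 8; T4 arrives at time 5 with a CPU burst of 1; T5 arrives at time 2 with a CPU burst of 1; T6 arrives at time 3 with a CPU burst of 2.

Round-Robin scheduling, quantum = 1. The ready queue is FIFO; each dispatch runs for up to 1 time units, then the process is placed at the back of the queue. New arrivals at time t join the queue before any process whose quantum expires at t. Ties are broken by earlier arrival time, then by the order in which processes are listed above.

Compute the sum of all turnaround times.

Schedule: | idle 0-2 | T3 2-3 | T5 3-4 | T6 4-5 | T3 5-6 | T1 6-7 | T2 7-8 | T4 8-9 | T6 9-10 | T3 10-11 | T1 11-12 | T3 12-13 | T1 13-14 | T3 14-15 | T1 15-16 | T3 16-17 | T1 17-18 | T3 18-19 | T1 19-20 | T3 20-21 |
Completion: T1=20  T2=8  T3=21  T4=9  T5=4  T6=10
Turnaround = completion − arrival: T1=16, T2=3, T3=19, T4=4, T5=2, T6=7
Total turnaround = 16 + 3 + 19 + 4 + 2 + 7 = 51

51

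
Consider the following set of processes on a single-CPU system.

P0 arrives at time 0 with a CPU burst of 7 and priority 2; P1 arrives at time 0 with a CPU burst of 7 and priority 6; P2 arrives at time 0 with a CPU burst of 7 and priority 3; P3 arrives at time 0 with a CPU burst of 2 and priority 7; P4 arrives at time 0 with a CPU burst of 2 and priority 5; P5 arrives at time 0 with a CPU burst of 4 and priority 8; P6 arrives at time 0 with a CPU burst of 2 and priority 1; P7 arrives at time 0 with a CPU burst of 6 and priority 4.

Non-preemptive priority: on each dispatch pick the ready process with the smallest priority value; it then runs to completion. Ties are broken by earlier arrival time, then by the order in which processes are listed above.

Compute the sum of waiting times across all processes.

Gantt: | P6 0-2 | P0 2-9 | P2 9-16 | P7 16-22 | P4 22-24 | P1 24-31 | P3 31-33 | P5 33-37 |
Completion: P0=9  P1=31  P2=16  P3=33  P4=24  P5=37  P6=2  P7=22
Turnaround (C−A): P0=9  P1=31  P2=16  P3=33  P4=24  P5=37  P6=2  P7=22
Waiting = turnaround − burst: P0=2, P1=24, P2=9, P3=31, P4=22, P5=33, P6=0, P7=16
Total waiting = 2 + 24 + 9 + 31 + 22 + 33 + 0 + 16 = 137

137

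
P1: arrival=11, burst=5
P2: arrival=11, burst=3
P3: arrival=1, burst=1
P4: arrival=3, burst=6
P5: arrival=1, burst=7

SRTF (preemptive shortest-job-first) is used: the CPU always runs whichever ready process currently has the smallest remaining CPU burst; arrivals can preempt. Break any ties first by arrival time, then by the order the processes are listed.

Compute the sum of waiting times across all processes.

Schedule: | idle 0-1 | P3 1-2 | P5 2-9 | P4 9-11 | P2 11-14 | P4 14-18 | P1 18-23 |
Completion: P1=23  P2=14  P3=2  P4=18  P5=9
Waiting = turnaround − burst: P1=7, P2=0, P3=0, P4=9, P5=1
Total waiting = 7 + 0 + 0 + 9 + 1 = 17

17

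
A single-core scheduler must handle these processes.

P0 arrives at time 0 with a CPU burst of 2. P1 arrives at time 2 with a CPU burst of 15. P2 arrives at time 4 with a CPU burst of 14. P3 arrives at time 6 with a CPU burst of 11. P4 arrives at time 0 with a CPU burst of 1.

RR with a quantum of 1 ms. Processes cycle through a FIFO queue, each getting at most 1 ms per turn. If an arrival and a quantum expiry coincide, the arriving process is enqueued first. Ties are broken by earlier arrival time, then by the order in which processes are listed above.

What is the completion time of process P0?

3

Gantt: | P0 0-1 | P4 1-2 | P0 2-3 | P1 3-4 | P2 4-5 | P1 5-6 | P2 6-7 | P3 7-8 | P1 8-9 | P2 9-10 | P3 10-11 | P1 11-12 | P2 12-13 | P3 13-14 | P1 14-15 | P2 15-16 | P3 16-17 | P1 17-18 | P2 18-19 | P3 19-20 | P1 20-21 | P2 21-22 | P3 22-23 | P1 23-24 | P2 24-25 | P3 25-26 | P1 26-27 | P2 27-28 | P3 28-29 | P1 29-30 | P2 30-31 | P3 31-32 | P1 32-33 | P2 33-34 | P3 34-35 | P1 35-36 | P2 36-37 | P3 37-38 | P1 38-39 | P2 39-40 | P1 40-41 | P2 41-42 | P1 42-43 |
Completion: P0=3  P1=43  P2=42  P3=38  P4=2
Turnaround (C−A): P0=3  P1=41  P2=38  P3=32  P4=2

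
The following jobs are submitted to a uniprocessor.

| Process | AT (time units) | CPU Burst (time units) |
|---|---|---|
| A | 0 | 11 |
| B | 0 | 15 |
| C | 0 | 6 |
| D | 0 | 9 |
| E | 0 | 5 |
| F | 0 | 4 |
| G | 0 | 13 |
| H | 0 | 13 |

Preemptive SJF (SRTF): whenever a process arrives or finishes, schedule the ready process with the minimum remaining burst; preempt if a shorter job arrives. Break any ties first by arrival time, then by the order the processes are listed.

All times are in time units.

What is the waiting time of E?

Schedule: | F 0-4 | E 4-9 | C 9-15 | D 15-24 | A 24-35 | G 35-48 | H 48-61 | B 61-76 |
Completion: A=35  B=76  C=15  D=24  E=9  F=4  G=48  H=61
Turnaround (C−A): A=35  B=76  C=15  D=24  E=9  F=4  G=48  H=61
Waiting(E) = turnaround − burst = 9 − 5 = 4

4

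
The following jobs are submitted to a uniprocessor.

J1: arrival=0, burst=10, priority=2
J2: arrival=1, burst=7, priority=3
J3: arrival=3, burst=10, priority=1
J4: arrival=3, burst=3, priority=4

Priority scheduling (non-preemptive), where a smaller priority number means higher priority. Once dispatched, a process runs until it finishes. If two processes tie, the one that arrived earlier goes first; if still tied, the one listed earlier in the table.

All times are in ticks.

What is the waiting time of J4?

24

Timeline: | J1 0-10 | J3 10-20 | J2 20-27 | J4 27-30 |
Completion: J1=10  J2=27  J3=20  J4=30
Turnaround (C−A): J1=10  J2=26  J3=17  J4=27
Waiting(J4) = turnaround − burst = 27 − 3 = 24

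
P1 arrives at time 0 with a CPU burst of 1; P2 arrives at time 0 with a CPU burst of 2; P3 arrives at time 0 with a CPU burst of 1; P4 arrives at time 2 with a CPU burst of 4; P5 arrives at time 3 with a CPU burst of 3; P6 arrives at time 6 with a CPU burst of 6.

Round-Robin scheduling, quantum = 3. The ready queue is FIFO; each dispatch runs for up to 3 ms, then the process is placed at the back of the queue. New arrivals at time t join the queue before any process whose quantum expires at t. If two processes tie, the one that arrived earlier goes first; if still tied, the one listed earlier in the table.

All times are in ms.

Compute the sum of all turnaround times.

38

Gantt: | P1 0-1 | P2 1-3 | P3 3-4 | P4 4-7 | P5 7-10 | P6 10-13 | P4 13-14 | P6 14-17 |
Completion: P1=1  P2=3  P3=4  P4=14  P5=10  P6=17
Turnaround (C−A): P1=1  P2=3  P3=4  P4=12  P5=7  P6=11
Turnaround = completion − arrival: P1=1, P2=3, P3=4, P4=12, P5=7, P6=11
Total turnaround = 1 + 3 + 4 + 12 + 7 + 11 = 38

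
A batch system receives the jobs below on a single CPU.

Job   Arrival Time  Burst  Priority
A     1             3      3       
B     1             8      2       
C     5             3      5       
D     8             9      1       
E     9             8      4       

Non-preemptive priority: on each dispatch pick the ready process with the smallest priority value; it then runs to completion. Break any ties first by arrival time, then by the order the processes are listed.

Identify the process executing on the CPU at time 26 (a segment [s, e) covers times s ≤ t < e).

E

Schedule: | idle 0-1 | B 1-9 | D 9-18 | A 18-21 | E 21-29 | C 29-32 |
Completion: A=21  B=9  C=32  D=18  E=29
Turnaround (C−A): A=20  B=8  C=27  D=10  E=20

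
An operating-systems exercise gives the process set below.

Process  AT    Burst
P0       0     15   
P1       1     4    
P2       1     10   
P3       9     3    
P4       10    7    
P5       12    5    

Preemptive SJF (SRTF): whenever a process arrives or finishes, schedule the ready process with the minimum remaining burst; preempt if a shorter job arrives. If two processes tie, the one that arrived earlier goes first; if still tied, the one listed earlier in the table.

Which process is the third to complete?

P5

Timeline: | P0 0-1 | P1 1-5 | P2 5-9 | P3 9-12 | P5 12-17 | P2 17-23 | P4 23-30 | P0 30-44 |
Completion: P0=44  P1=5  P2=23  P3=12  P4=30  P5=17
Turnaround (C−A): P0=44  P1=4  P2=22  P3=3  P4=20  P5=5
Finish order: P1 → P3 → P5 → P2 → P4 → P0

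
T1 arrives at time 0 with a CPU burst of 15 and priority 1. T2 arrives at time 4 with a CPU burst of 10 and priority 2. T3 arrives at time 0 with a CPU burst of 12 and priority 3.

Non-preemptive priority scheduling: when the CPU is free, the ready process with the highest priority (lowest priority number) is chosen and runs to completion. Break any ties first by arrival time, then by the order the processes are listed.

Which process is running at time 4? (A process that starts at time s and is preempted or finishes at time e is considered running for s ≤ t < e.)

T1

Gantt: | T1 0-15 | T2 15-25 | T3 25-37 |
Completion: T1=15  T2=25  T3=37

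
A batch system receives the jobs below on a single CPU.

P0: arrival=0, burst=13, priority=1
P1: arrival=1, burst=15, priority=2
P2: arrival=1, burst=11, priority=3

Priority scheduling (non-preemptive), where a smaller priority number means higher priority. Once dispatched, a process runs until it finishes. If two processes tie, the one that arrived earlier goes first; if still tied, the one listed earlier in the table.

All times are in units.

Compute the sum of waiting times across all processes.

39

Timeline: | P0 0-13 | P1 13-28 | P2 28-39 |
Completion: P0=13  P1=28  P2=39
Waiting = turnaround − burst: P0=0, P1=12, P2=27
Total waiting = 0 + 12 + 27 = 39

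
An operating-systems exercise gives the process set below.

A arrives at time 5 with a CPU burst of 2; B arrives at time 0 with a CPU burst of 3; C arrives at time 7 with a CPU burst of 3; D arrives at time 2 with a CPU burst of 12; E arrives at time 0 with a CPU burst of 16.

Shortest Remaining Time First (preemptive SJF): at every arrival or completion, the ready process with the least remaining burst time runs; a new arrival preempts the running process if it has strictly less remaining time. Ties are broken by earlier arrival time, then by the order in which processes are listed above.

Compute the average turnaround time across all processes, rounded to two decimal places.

12.40

Timeline: | B 0-3 | D 3-5 | A 5-7 | C 7-10 | D 10-20 | E 20-36 |
Completion: A=7  B=3  C=10  D=20  E=36
Turnaround times: A=2, B=3, C=3, D=18, E=36
Average turnaround = (2+3+3+18+36) / 5 = 62/5 = 12.40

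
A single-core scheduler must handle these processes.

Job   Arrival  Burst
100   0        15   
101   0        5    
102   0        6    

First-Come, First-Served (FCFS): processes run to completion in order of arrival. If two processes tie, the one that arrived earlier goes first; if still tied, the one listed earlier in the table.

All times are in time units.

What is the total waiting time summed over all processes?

35

Timeline: | 100 0-15 | 101 15-20 | 102 20-26 |
Completion: 100=15  101=20  102=26
Turnaround (C−A): 100=15  101=20  102=26
Waiting = turnaround − burst: 100=0, 101=15, 102=20
Total waiting = 0 + 15 + 20 = 35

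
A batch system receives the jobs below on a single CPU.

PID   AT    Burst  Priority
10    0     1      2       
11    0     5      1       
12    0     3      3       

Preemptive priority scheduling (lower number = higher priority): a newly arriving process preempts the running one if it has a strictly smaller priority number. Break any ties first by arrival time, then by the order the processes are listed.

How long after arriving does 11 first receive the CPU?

0

Timeline: | 11 0-5 | 10 5-6 | 12 6-9 |
Completion: 10=6  11=5  12=9
Response(11) = first start − arrival = 0 − 0 = 0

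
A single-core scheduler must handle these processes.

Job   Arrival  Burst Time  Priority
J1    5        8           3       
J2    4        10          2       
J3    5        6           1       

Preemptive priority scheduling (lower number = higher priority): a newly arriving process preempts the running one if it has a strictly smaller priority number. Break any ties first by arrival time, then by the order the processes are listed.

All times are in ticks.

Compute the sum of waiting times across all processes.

21

Gantt: | idle 0-4 | J2 4-5 | J3 5-11 | J2 11-20 | J1 20-28 |
Completion: J1=28  J2=20  J3=11
Waiting = turnaround − burst: J1=15, J2=6, J3=0
Total waiting = 15 + 6 + 0 = 21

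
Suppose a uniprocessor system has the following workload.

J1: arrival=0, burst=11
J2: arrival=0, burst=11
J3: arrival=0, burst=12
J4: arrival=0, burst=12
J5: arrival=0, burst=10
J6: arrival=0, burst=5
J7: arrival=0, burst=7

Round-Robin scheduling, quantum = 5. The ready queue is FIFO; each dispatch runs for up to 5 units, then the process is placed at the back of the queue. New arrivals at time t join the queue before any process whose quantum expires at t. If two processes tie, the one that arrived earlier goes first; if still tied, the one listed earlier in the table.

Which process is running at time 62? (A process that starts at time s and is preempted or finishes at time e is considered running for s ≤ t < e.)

J1

Timeline: | J1 0-5 | J2 5-10 | J3 10-15 | J4 15-20 | J5 20-25 | J6 25-30 | J7 30-35 | J1 35-40 | J2 40-45 | J3 45-50 | J4 50-55 | J5 55-60 | J7 60-62 | J1 62-63 | J2 63-64 | J3 64-66 | J4 66-68 |
Completion: J1=63  J2=64  J3=66  J4=68  J5=60  J6=30  J7=62
Turnaround (C−A): J1=63  J2=64  J3=66  J4=68  J5=60  J6=30  J7=62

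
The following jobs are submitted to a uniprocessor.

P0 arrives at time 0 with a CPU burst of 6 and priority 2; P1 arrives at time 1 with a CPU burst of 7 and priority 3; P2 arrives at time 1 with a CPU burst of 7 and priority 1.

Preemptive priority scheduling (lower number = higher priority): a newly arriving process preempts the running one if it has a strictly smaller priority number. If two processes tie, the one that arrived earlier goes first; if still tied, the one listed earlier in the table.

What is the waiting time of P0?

Schedule: | P0 0-1 | P2 1-8 | P0 8-13 | P1 13-20 |
Completion: P0=13  P1=20  P2=8
Turnaround (C−A): P0=13  P1=19  P2=7
Waiting(P0) = turnaround − burst = 13 − 6 = 7

7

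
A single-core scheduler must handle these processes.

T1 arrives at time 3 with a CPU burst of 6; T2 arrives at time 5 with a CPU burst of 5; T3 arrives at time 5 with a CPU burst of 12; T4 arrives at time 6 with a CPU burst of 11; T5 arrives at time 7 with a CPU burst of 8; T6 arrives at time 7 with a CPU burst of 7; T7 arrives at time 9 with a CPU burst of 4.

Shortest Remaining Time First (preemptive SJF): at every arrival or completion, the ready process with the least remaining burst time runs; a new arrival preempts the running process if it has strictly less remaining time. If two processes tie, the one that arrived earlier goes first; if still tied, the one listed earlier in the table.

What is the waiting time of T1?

0

Schedule: | idle 0-3 | T1 3-9 | T7 9-13 | T2 13-18 | T6 18-25 | T5 25-33 | T4 33-44 | T3 44-56 |
Completion: T1=9  T2=18  T3=56  T4=44  T5=33  T6=25  T7=13
Turnaround (C−A): T1=6  T2=13  T3=51  T4=38  T5=26  T6=18  T7=4
Waiting(T1) = turnaround − burst = 6 − 6 = 0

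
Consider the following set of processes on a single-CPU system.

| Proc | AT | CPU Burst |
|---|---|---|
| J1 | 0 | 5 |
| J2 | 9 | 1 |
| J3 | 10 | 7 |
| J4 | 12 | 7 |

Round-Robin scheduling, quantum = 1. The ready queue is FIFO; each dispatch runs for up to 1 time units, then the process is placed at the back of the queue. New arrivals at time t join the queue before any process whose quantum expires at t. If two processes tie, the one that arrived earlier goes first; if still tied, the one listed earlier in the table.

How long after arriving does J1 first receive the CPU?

0

Gantt: | J1 0-5 | idle 5-9 | J2 9-10 | J3 10-12 | J4 12-13 | J3 13-14 | J4 14-15 | J3 15-16 | J4 16-17 | J3 17-18 | J4 18-19 | J3 19-20 | J4 20-21 | J3 21-22 | J4 22-24 |
Completion: J1=5  J2=10  J3=22  J4=24
Response(J1) = first start − arrival = 0 − 0 = 0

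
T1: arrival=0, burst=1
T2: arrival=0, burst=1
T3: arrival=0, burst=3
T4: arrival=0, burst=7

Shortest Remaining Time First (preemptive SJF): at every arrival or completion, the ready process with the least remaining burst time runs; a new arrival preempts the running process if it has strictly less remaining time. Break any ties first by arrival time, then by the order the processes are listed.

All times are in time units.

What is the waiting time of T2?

1

Gantt: | T1 0-1 | T2 1-2 | T3 2-5 | T4 5-12 |
Completion: T1=1  T2=2  T3=5  T4=12
Turnaround (C−A): T1=1  T2=2  T3=5  T4=12
Waiting(T2) = turnaround − burst = 2 − 1 = 1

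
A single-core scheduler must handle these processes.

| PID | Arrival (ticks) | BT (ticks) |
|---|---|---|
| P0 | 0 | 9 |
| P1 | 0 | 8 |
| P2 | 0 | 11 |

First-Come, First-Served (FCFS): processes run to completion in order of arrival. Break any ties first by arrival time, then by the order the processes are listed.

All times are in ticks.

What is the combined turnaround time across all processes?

54

Schedule: | P0 0-9 | P1 9-17 | P2 17-28 |
Completion: P0=9  P1=17  P2=28
Turnaround (C−A): P0=9  P1=17  P2=28
Turnaround = completion − arrival: P0=9, P1=17, P2=28
Total turnaround = 9 + 17 + 28 = 54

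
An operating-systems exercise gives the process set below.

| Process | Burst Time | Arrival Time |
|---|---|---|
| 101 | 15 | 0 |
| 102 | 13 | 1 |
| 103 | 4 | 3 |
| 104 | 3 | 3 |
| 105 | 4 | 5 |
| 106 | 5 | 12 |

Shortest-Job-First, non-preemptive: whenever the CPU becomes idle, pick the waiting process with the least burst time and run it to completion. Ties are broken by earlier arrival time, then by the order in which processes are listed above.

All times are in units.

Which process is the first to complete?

Timeline: | 101 0-15 | 104 15-18 | 103 18-22 | 105 22-26 | 106 26-31 | 102 31-44 |
Completion: 101=15  102=44  103=22  104=18  105=26  106=31
Turnaround (C−A): 101=15  102=43  103=19  104=15  105=21  106=19
Finish order: 101 → 104 → 103 → 105 → 106 → 102

101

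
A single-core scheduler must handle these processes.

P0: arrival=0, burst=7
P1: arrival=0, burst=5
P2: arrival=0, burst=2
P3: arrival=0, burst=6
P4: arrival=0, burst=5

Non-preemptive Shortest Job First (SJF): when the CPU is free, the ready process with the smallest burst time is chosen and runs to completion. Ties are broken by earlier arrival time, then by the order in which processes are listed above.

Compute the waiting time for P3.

Timeline: | P2 0-2 | P1 2-7 | P4 7-12 | P3 12-18 | P0 18-25 |
Completion: P0=25  P1=7  P2=2  P3=18  P4=12
Turnaround (C−A): P0=25  P1=7  P2=2  P3=18  P4=12
Waiting(P3) = turnaround − burst = 18 − 6 = 12

12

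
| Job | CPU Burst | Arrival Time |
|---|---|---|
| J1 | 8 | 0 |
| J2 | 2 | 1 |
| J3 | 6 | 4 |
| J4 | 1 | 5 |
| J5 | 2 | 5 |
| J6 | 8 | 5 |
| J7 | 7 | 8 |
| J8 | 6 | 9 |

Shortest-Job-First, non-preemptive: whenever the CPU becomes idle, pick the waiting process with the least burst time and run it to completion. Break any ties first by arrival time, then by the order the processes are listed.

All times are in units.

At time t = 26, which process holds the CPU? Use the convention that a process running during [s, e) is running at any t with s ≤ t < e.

Timeline: | J1 0-8 | J4 8-9 | J2 9-11 | J5 11-13 | J3 13-19 | J8 19-25 | J7 25-32 | J6 32-40 |
Completion: J1=8  J2=11  J3=19  J4=9  J5=13  J6=40  J7=32  J8=25
Turnaround (C−A): J1=8  J2=10  J3=15  J4=4  J5=8  J6=35  J7=24  J8=16

J7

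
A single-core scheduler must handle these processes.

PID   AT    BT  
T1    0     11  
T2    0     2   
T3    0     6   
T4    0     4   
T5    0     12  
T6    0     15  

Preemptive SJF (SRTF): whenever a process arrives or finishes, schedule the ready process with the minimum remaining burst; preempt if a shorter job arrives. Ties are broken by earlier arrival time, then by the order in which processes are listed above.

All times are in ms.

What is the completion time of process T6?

50

Schedule: | T2 0-2 | T4 2-6 | T3 6-12 | T1 12-23 | T5 23-35 | T6 35-50 |
Completion: T1=23  T2=2  T3=12  T4=6  T5=35  T6=50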